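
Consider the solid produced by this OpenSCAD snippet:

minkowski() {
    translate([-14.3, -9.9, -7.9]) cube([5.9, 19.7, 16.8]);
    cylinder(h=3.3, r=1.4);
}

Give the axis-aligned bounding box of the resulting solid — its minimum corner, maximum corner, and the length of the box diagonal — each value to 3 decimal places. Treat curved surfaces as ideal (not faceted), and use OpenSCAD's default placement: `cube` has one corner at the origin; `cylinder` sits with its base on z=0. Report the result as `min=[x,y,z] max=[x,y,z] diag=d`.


min=[-15.700,-11.300,-7.900] max=[-7.000,11.200,12.200] diag=31.400

A = translate([-14.3, -9.9, -7.9]) cube([5.9, 19.7, 16.8]) → bbox [-14.3,-9.9,-7.9] .. [-8.4,9.8,8.9]
B = cylinder(h=3.3, r=1.4) → bbox [-1.4,-1.4,0] .. [1.4,1.4,3.3]
lo = A.lo+B.lo = [-14.3-1.4, -9.9-1.4, -7.9+0] = [-15.700,-11.300,-7.900]
hi = A.hi+B.hi = [-8.4+1.4, 9.8+1.4, 8.9+3.3] = [-7.000,11.200,12.200]
diag = √(8.7²+22.5²+20.1²) = √985.95 = 31.400


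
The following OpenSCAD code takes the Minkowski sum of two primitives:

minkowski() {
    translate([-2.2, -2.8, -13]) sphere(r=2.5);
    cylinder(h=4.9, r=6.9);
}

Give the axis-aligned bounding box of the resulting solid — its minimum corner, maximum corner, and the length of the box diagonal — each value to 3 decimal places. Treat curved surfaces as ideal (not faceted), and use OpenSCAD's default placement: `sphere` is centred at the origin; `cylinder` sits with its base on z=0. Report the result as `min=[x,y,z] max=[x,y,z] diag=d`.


A = translate([-2.2, -2.8, -13]) sphere(r=2.5) → bbox [-4.7,-5.3,-15.5] .. [0.3,-0.3,-10.5]
B = cylinder(h=4.9, r=6.9) → bbox [-6.9,-6.9,0] .. [6.9,6.9,4.9]
lo = A.lo+B.lo = [-4.7-6.9, -5.3-6.9, -15.5+0] = [-11.600,-12.200,-15.500]
hi = A.hi+B.hi = [0.3+6.9, -0.3+6.9, -10.5+4.9] = [7.200,6.600,-5.600]
diag = √(18.8²+18.8²+9.9²) = √804.89 = 28.371

min=[-11.600,-12.200,-15.500] max=[7.200,6.600,-5.600] diag=28.371


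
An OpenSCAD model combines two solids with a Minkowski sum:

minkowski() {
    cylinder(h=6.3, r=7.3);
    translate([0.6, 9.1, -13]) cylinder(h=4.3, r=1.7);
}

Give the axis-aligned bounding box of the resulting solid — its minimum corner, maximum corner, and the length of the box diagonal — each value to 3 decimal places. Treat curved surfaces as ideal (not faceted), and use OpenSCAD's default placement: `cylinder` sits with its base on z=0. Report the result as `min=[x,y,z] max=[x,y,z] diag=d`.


min=[-8.400,0.100,-13.000] max=[9.600,18.100,-2.400] diag=27.575

A = translate([0.6, 9.1, -13]) cylinder(h=4.3, r=1.7) → bbox [-1.1,7.4,-13] .. [2.3,10.8,-8.7]
B = cylinder(h=6.3, r=7.3) → bbox [-7.3,-7.3,0] .. [7.3,7.3,6.3]
lo = A.lo+B.lo = [-1.1-7.3, 7.4-7.3, -13+0] = [-8.400,0.100,-13.000]
hi = A.hi+B.hi = [2.3+7.3, 10.8+7.3, -8.7+6.3] = [9.600,18.100,-2.400]
diag = √(18²+18²+10.6²) = √760.36 = 27.575


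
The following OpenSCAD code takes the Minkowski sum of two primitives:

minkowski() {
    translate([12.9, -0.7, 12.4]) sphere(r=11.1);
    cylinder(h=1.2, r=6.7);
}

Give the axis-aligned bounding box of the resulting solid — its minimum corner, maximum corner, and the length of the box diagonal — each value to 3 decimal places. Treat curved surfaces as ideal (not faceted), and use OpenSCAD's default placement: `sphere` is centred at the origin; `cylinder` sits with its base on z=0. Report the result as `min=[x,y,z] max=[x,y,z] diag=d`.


min=[-4.900,-18.500,1.300] max=[30.700,17.100,24.700] diag=55.518

A = translate([12.9, -0.7, 12.4]) sphere(r=11.1) → bbox [1.8,-11.8,1.3] .. [24,10.4,23.5]
B = cylinder(h=1.2, r=6.7) → bbox [-6.7,-6.7,0] .. [6.7,6.7,1.2]
lo = A.lo+B.lo = [1.8-6.7, -11.8-6.7, 1.3+0] = [-4.900,-18.500,1.300]
hi = A.hi+B.hi = [24+6.7, 10.4+6.7, 23.5+1.2] = [30.700,17.100,24.700]
diag = √(35.6²+35.6²+23.4²) = √3082.28 = 55.518


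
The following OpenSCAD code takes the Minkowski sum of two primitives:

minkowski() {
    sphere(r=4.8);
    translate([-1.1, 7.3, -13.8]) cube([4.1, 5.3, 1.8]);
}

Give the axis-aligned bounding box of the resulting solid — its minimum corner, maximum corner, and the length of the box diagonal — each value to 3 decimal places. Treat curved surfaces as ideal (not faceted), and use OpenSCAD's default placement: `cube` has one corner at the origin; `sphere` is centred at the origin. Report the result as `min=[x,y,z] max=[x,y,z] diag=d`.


min=[-5.900,2.500,-18.600] max=[7.800,17.400,-7.200] diag=23.231

A = translate([-1.1, 7.3, -13.8]) cube([4.1, 5.3, 1.8]) → bbox [-1.1,7.3,-13.8] .. [3,12.6,-12]
B = sphere(r=4.8) → bbox [-4.8,-4.8,-4.8] .. [4.8,4.8,4.8]
lo = A.lo+B.lo = [-1.1-4.8, 7.3-4.8, -13.8-4.8] = [-5.900,2.500,-18.600]
hi = A.hi+B.hi = [3+4.8, 12.6+4.8, -12+4.8] = [7.800,17.400,-7.200]
diag = √(13.7²+14.9²+11.4²) = √539.66 = 23.231


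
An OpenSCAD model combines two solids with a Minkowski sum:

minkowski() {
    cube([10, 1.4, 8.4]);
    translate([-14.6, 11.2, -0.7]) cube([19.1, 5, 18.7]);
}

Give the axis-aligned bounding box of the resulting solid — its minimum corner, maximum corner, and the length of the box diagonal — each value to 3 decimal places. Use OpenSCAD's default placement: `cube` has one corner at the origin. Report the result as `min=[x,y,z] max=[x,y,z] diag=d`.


A = translate([-14.6, 11.2, -0.7]) cube([19.1, 5, 18.7]) → bbox [-14.6,11.2,-0.7] .. [4.5,16.2,18]
B = cube([10, 1.4, 8.4]) → bbox [0,0,0] .. [10,1.4,8.4]
lo = A.lo+B.lo = [-14.6+0, 11.2+0, -0.7+0] = [-14.600,11.200,-0.700]
hi = A.hi+B.hi = [4.5+10, 16.2+1.4, 18+8.4] = [14.500,17.600,26.400]
diag = √(29.1²+6.4²+27.1²) = √1622.18 = 40.276

min=[-14.600,11.200,-0.700] max=[14.500,17.600,26.400] diag=40.276


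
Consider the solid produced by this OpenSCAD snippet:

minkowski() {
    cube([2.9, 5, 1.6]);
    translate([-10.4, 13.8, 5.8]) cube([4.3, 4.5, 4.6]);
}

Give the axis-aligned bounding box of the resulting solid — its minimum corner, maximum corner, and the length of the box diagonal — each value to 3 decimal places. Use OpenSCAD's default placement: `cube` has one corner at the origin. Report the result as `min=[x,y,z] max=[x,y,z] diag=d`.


min=[-10.400,13.800,5.800] max=[-3.200,23.300,12.000] diag=13.436

A = translate([-10.4, 13.8, 5.8]) cube([4.3, 4.5, 4.6]) → bbox [-10.4,13.8,5.8] .. [-6.1,18.3,10.4]
B = cube([2.9, 5, 1.6]) → bbox [0,0,0] .. [2.9,5,1.6]
lo = A.lo+B.lo = [-10.4+0, 13.8+0, 5.8+0] = [-10.400,13.800,5.800]
hi = A.hi+B.hi = [-6.1+2.9, 18.3+5, 10.4+1.6] = [-3.200,23.300,12.000]
diag = √(7.2²+9.5²+6.2²) = √180.53 = 13.436


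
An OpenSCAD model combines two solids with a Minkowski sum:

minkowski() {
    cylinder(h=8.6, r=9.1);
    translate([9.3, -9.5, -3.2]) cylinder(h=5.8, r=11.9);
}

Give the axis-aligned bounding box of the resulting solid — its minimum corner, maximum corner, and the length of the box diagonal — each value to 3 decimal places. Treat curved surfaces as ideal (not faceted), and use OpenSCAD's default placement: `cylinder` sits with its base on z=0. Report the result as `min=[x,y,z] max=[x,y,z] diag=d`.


A = translate([9.3, -9.5, -3.2]) cylinder(h=5.8, r=11.9) → bbox [-2.6,-21.4,-3.2] .. [21.2,2.4,2.6]
B = cylinder(h=8.6, r=9.1) → bbox [-9.1,-9.1,0] .. [9.1,9.1,8.6]
lo = A.lo+B.lo = [-2.6-9.1, -21.4-9.1, -3.2+0] = [-11.700,-30.500,-3.200]
hi = A.hi+B.hi = [21.2+9.1, 2.4+9.1, 2.6+8.6] = [30.300,11.500,11.200]
diag = √(42²+42²+14.4²) = √3735.36 = 61.118

min=[-11.700,-30.500,-3.200] max=[30.300,11.500,11.200] diag=61.118


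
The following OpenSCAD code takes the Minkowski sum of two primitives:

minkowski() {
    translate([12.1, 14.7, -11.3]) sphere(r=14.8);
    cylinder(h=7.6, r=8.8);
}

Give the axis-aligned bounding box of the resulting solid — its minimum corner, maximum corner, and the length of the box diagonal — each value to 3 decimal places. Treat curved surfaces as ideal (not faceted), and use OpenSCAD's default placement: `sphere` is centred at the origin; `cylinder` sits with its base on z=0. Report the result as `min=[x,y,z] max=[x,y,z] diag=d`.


A = translate([12.1, 14.7, -11.3]) sphere(r=14.8) → bbox [-2.7,-0.1,-26.1] .. [26.9,29.5,3.5]
B = cylinder(h=7.6, r=8.8) → bbox [-8.8,-8.8,0] .. [8.8,8.8,7.6]
lo = A.lo+B.lo = [-2.7-8.8, -0.1-8.8, -26.1+0] = [-11.500,-8.900,-26.100]
hi = A.hi+B.hi = [26.9+8.8, 29.5+8.8, 3.5+7.6] = [35.700,38.300,11.100]
diag = √(47.2²+47.2²+37.2²) = √5839.52 = 76.417

min=[-11.500,-8.900,-26.100] max=[35.700,38.300,11.100] diag=76.417


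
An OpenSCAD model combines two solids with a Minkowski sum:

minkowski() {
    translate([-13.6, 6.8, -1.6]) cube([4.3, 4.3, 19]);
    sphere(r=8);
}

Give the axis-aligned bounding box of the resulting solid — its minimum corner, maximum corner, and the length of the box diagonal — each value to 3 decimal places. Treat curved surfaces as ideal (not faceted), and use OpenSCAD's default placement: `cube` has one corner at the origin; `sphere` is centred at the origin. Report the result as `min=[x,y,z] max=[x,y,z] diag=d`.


A = translate([-13.6, 6.8, -1.6]) cube([4.3, 4.3, 19]) → bbox [-13.6,6.8,-1.6] .. [-9.3,11.1,17.4]
B = sphere(r=8) → bbox [-8,-8,-8] .. [8,8,8]
lo = A.lo+B.lo = [-13.6-8, 6.8-8, -1.6-8] = [-21.600,-1.200,-9.600]
hi = A.hi+B.hi = [-9.3+8, 11.1+8, 17.4+8] = [-1.300,19.100,25.400]
diag = √(20.3²+20.3²+35²) = √2049.18 = 45.268

min=[-21.600,-1.200,-9.600] max=[-1.300,19.100,25.400] diag=45.268


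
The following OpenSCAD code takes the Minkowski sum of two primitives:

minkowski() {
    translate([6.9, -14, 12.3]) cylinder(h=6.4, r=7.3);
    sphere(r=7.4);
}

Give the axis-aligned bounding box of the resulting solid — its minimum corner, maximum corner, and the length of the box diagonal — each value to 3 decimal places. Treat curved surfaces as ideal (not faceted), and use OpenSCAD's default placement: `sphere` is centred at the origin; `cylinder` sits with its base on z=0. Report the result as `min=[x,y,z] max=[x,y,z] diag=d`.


min=[-7.800,-28.700,4.900] max=[21.600,0.700,26.100] diag=46.671

A = translate([6.9, -14, 12.3]) cylinder(h=6.4, r=7.3) → bbox [-0.4,-21.3,12.3] .. [14.2,-6.7,18.7]
B = sphere(r=7.4) → bbox [-7.4,-7.4,-7.4] .. [7.4,7.4,7.4]
lo = A.lo+B.lo = [-0.4-7.4, -21.3-7.4, 12.3-7.4] = [-7.800,-28.700,4.900]
hi = A.hi+B.hi = [14.2+7.4, -6.7+7.4, 18.7+7.4] = [21.600,0.700,26.100]
diag = √(29.4²+29.4²+21.2²) = √2178.16 = 46.671


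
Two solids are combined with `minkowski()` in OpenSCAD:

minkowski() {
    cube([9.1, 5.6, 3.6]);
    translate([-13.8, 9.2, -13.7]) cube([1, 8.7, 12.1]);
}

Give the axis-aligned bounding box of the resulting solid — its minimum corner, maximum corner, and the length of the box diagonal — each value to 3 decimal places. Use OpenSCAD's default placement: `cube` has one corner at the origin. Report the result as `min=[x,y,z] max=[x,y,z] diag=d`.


A = translate([-13.8, 9.2, -13.7]) cube([1, 8.7, 12.1]) → bbox [-13.8,9.2,-13.7] .. [-12.8,17.9,-1.6]
B = cube([9.1, 5.6, 3.6]) → bbox [0,0,0] .. [9.1,5.6,3.6]
lo = A.lo+B.lo = [-13.8+0, 9.2+0, -13.7+0] = [-13.800,9.200,-13.700]
hi = A.hi+B.hi = [-12.8+9.1, 17.9+5.6, -1.6+3.6] = [-3.700,23.500,2.000]
diag = √(10.1²+14.3²+15.7²) = √552.99 = 23.516

min=[-13.800,9.200,-13.700] max=[-3.700,23.500,2.000] diag=23.516


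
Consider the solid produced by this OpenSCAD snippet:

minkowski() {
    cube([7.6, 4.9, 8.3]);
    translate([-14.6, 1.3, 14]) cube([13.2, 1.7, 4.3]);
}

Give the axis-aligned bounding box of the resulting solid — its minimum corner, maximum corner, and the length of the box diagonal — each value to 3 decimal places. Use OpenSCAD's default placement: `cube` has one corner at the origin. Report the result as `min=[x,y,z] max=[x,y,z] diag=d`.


A = translate([-14.6, 1.3, 14]) cube([13.2, 1.7, 4.3]) → bbox [-14.6,1.3,14] .. [-1.4,3,18.3]
B = cube([7.6, 4.9, 8.3]) → bbox [0,0,0] .. [7.6,4.9,8.3]
lo = A.lo+B.lo = [-14.6+0, 1.3+0, 14+0] = [-14.600,1.300,14.000]
hi = A.hi+B.hi = [-1.4+7.6, 3+4.9, 18.3+8.3] = [6.200,7.900,26.600]
diag = √(20.8²+6.6²+12.6²) = √634.96 = 25.198

min=[-14.600,1.300,14.000] max=[6.200,7.900,26.600] diag=25.198


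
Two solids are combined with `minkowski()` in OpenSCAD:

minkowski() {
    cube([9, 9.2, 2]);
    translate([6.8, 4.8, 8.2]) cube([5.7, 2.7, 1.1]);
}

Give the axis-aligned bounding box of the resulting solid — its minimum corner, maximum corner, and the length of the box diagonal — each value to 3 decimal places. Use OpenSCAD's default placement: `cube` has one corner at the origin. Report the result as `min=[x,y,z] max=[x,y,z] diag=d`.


A = translate([6.8, 4.8, 8.2]) cube([5.7, 2.7, 1.1]) → bbox [6.8,4.8,8.2] .. [12.5,7.5,9.3]
B = cube([9, 9.2, 2]) → bbox [0,0,0] .. [9,9.2,2]
lo = A.lo+B.lo = [6.8+0, 4.8+0, 8.2+0] = [6.800,4.800,8.200]
hi = A.hi+B.hi = [12.5+9, 7.5+9.2, 9.3+2] = [21.500,16.700,11.300]
diag = √(14.7²+11.9²+3.1²) = √367.31 = 19.165

min=[6.800,4.800,8.200] max=[21.500,16.700,11.300] diag=19.165


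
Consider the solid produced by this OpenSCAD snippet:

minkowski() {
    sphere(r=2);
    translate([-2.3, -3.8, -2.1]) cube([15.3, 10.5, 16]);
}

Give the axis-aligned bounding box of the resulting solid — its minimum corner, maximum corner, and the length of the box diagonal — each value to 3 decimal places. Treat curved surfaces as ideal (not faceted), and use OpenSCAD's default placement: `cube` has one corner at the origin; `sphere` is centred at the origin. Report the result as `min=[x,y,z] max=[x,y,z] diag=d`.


min=[-4.300,-5.800,-4.100] max=[15.000,8.700,15.900] diag=31.349

A = translate([-2.3, -3.8, -2.1]) cube([15.3, 10.5, 16]) → bbox [-2.3,-3.8,-2.1] .. [13,6.7,13.9]
B = sphere(r=2) → bbox [-2,-2,-2] .. [2,2,2]
lo = A.lo+B.lo = [-2.3-2, -3.8-2, -2.1-2] = [-4.300,-5.800,-4.100]
hi = A.hi+B.hi = [13+2, 6.7+2, 13.9+2] = [15.000,8.700,15.900]
diag = √(19.3²+14.5²+20²) = √982.74 = 31.349


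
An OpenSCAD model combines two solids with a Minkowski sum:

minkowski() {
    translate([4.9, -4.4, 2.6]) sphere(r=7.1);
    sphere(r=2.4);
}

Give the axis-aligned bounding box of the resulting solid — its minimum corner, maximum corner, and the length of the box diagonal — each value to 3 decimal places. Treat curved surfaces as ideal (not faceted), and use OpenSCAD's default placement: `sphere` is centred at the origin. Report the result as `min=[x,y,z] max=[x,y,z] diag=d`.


min=[-4.600,-13.900,-6.900] max=[14.400,5.100,12.100] diag=32.909

A = translate([4.9, -4.4, 2.6]) sphere(r=7.1) → bbox [-2.2,-11.5,-4.5] .. [12,2.7,9.7]
B = sphere(r=2.4) → bbox [-2.4,-2.4,-2.4] .. [2.4,2.4,2.4]
lo = A.lo+B.lo = [-2.2-2.4, -11.5-2.4, -4.5-2.4] = [-4.600,-13.900,-6.900]
hi = A.hi+B.hi = [12+2.4, 2.7+2.4, 9.7+2.4] = [14.400,5.100,12.100]
diag = √(19²+19²+19²) = √1083 = 32.909


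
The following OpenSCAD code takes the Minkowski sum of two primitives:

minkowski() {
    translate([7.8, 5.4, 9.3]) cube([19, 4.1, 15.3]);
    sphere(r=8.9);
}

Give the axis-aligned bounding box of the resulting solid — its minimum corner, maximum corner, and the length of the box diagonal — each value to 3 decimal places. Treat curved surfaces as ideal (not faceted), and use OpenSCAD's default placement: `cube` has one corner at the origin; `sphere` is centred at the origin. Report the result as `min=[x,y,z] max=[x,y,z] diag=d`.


min=[-1.100,-3.500,0.400] max=[35.700,18.400,33.500] diag=54.124

A = translate([7.8, 5.4, 9.3]) cube([19, 4.1, 15.3]) → bbox [7.8,5.4,9.3] .. [26.8,9.5,24.6]
B = sphere(r=8.9) → bbox [-8.9,-8.9,-8.9] .. [8.9,8.9,8.9]
lo = A.lo+B.lo = [7.8-8.9, 5.4-8.9, 9.3-8.9] = [-1.100,-3.500,0.400]
hi = A.hi+B.hi = [26.8+8.9, 9.5+8.9, 24.6+8.9] = [35.700,18.400,33.500]
diag = √(36.8²+21.9²+33.1²) = √2929.46 = 54.124


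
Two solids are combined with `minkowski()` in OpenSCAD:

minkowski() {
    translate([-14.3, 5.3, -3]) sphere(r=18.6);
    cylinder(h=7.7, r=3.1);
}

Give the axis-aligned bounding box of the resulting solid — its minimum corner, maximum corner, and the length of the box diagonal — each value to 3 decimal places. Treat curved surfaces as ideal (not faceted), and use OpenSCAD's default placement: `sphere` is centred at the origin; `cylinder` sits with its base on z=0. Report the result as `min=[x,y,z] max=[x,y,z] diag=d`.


A = translate([-14.3, 5.3, -3]) sphere(r=18.6) → bbox [-32.9,-13.3,-21.6] .. [4.3,23.9,15.6]
B = cylinder(h=7.7, r=3.1) → bbox [-3.1,-3.1,0] .. [3.1,3.1,7.7]
lo = A.lo+B.lo = [-32.9-3.1, -13.3-3.1, -21.6+0] = [-36.000,-16.400,-21.600]
hi = A.hi+B.hi = [4.3+3.1, 23.9+3.1, 15.6+7.7] = [7.400,27.000,23.300]
diag = √(43.4²+43.4²+44.9²) = √5783.13 = 76.047

min=[-36.000,-16.400,-21.600] max=[7.400,27.000,23.300] diag=76.047


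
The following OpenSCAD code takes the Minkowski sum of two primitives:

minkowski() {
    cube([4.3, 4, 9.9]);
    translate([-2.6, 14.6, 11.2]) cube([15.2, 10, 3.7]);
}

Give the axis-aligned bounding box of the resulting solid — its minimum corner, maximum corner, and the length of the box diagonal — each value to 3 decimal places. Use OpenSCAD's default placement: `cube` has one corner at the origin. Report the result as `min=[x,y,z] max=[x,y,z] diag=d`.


A = translate([-2.6, 14.6, 11.2]) cube([15.2, 10, 3.7]) → bbox [-2.6,14.6,11.2] .. [12.6,24.6,14.9]
B = cube([4.3, 4, 9.9]) → bbox [0,0,0] .. [4.3,4,9.9]
lo = A.lo+B.lo = [-2.6+0, 14.6+0, 11.2+0] = [-2.600,14.600,11.200]
hi = A.hi+B.hi = [12.6+4.3, 24.6+4, 14.9+9.9] = [16.900,28.600,24.800]
diag = √(19.5²+14²+13.6²) = √761.21 = 27.590

min=[-2.600,14.600,11.200] max=[16.900,28.600,24.800] diag=27.590


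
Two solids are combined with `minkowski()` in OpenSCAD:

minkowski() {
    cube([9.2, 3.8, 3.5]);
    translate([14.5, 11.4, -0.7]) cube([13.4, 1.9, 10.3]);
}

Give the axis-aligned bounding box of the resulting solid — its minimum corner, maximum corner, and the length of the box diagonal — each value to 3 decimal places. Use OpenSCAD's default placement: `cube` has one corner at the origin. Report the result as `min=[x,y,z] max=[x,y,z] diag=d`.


A = translate([14.5, 11.4, -0.7]) cube([13.4, 1.9, 10.3]) → bbox [14.5,11.4,-0.7] .. [27.9,13.3,9.6]
B = cube([9.2, 3.8, 3.5]) → bbox [0,0,0] .. [9.2,3.8,3.5]
lo = A.lo+B.lo = [14.5+0, 11.4+0, -0.7+0] = [14.500,11.400,-0.700]
hi = A.hi+B.hi = [27.9+9.2, 13.3+3.8, 9.6+3.5] = [37.100,17.100,13.100]
diag = √(22.6²+5.7²+13.8²) = √733.69 = 27.087

min=[14.500,11.400,-0.700] max=[37.100,17.100,13.100] diag=27.087


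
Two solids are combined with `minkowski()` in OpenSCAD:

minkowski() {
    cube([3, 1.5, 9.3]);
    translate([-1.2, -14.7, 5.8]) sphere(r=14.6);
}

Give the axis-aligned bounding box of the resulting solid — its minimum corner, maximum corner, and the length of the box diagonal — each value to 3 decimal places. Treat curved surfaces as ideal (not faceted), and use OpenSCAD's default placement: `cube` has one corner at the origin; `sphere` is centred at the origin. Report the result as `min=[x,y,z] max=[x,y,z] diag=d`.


min=[-15.800,-29.300,-8.800] max=[16.400,1.400,29.700] diag=58.835

A = translate([-1.2, -14.7, 5.8]) sphere(r=14.6) → bbox [-15.8,-29.3,-8.8] .. [13.4,-0.1,20.4]
B = cube([3, 1.5, 9.3]) → bbox [0,0,0] .. [3,1.5,9.3]
lo = A.lo+B.lo = [-15.8+0, -29.3+0, -8.8+0] = [-15.800,-29.300,-8.800]
hi = A.hi+B.hi = [13.4+3, -0.1+1.5, 20.4+9.3] = [16.400,1.400,29.700]
diag = √(32.2²+30.7²+38.5²) = √3461.58 = 58.835


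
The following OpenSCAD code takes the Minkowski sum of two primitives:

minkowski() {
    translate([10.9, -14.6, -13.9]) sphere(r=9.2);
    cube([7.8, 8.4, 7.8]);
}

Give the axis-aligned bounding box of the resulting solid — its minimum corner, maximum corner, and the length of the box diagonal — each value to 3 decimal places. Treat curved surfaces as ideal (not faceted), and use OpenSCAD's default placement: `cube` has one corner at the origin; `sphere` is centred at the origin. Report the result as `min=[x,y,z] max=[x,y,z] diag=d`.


min=[1.700,-23.800,-23.100] max=[27.900,3.000,3.100] diag=45.729

A = translate([10.9, -14.6, -13.9]) sphere(r=9.2) → bbox [1.7,-23.8,-23.1] .. [20.1,-5.4,-4.7]
B = cube([7.8, 8.4, 7.8]) → bbox [0,0,0] .. [7.8,8.4,7.8]
lo = A.lo+B.lo = [1.7+0, -23.8+0, -23.1+0] = [1.700,-23.800,-23.100]
hi = A.hi+B.hi = [20.1+7.8, -5.4+8.4, -4.7+7.8] = [27.900,3.000,3.100]
diag = √(26.2²+26.8²+26.2²) = √2091.12 = 45.729


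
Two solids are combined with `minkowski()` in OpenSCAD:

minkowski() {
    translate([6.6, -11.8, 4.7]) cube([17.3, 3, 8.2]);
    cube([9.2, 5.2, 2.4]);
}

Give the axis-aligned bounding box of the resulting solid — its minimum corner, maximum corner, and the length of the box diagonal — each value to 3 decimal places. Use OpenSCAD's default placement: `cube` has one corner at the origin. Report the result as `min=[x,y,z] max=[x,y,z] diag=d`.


min=[6.600,-11.800,4.700] max=[33.100,-3.600,15.300] diag=29.696

A = translate([6.6, -11.8, 4.7]) cube([17.3, 3, 8.2]) → bbox [6.6,-11.8,4.7] .. [23.9,-8.8,12.9]
B = cube([9.2, 5.2, 2.4]) → bbox [0,0,0] .. [9.2,5.2,2.4]
lo = A.lo+B.lo = [6.6+0, -11.8+0, 4.7+0] = [6.600,-11.800,4.700]
hi = A.hi+B.hi = [23.9+9.2, -8.8+5.2, 12.9+2.4] = [33.100,-3.600,15.300]
diag = √(26.5²+8.2²+10.6²) = √881.85 = 29.696


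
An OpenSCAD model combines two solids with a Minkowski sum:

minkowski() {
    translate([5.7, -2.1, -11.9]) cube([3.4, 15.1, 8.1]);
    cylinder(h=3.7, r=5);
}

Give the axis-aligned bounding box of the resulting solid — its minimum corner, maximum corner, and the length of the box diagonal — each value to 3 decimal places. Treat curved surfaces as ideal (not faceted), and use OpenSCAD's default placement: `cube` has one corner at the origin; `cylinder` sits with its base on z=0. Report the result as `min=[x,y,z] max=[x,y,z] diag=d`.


A = translate([5.7, -2.1, -11.9]) cube([3.4, 15.1, 8.1]) → bbox [5.7,-2.1,-11.9] .. [9.1,13,-3.8]
B = cylinder(h=3.7, r=5) → bbox [-5,-5,0] .. [5,5,3.7]
lo = A.lo+B.lo = [5.7-5, -2.1-5, -11.9+0] = [0.700,-7.100,-11.900]
hi = A.hi+B.hi = [9.1+5, 13+5, -3.8+3.7] = [14.100,18.000,-0.100]
diag = √(13.4²+25.1²+11.8²) = √948.81 = 30.803

min=[0.700,-7.100,-11.900] max=[14.100,18.000,-0.100] diag=30.803


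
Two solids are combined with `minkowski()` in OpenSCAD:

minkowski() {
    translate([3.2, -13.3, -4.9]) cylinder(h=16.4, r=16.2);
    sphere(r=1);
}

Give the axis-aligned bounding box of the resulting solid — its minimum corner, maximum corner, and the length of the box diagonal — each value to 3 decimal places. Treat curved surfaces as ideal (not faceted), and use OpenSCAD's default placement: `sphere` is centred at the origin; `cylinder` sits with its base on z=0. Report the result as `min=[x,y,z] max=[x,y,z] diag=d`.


min=[-14.000,-30.500,-5.900] max=[20.400,3.900,12.500] diag=52.012

A = translate([3.2, -13.3, -4.9]) cylinder(h=16.4, r=16.2) → bbox [-13,-29.5,-4.9] .. [19.4,2.9,11.5]
B = sphere(r=1) → bbox [-1,-1,-1] .. [1,1,1]
lo = A.lo+B.lo = [-13-1, -29.5-1, -4.9-1] = [-14.000,-30.500,-5.900]
hi = A.hi+B.hi = [19.4+1, 2.9+1, 11.5+1] = [20.400,3.900,12.500]
diag = √(34.4²+34.4²+18.4²) = √2705.28 = 52.012


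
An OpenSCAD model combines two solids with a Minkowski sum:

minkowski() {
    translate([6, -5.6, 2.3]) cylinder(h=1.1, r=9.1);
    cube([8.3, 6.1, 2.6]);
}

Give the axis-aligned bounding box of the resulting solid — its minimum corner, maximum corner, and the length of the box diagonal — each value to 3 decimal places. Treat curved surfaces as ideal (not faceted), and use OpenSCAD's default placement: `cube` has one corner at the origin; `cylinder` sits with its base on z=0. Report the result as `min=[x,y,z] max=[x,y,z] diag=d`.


A = translate([6, -5.6, 2.3]) cylinder(h=1.1, r=9.1) → bbox [-3.1,-14.7,2.3] .. [15.1,3.5,3.4]
B = cube([8.3, 6.1, 2.6]) → bbox [0,0,0] .. [8.3,6.1,2.6]
lo = A.lo+B.lo = [-3.1+0, -14.7+0, 2.3+0] = [-3.100,-14.700,2.300]
hi = A.hi+B.hi = [15.1+8.3, 3.5+6.1, 3.4+2.6] = [23.400,9.600,6.000]
diag = √(26.5²+24.3²+3.7²) = √1306.43 = 36.145

min=[-3.100,-14.700,2.300] max=[23.400,9.600,6.000] diag=36.145


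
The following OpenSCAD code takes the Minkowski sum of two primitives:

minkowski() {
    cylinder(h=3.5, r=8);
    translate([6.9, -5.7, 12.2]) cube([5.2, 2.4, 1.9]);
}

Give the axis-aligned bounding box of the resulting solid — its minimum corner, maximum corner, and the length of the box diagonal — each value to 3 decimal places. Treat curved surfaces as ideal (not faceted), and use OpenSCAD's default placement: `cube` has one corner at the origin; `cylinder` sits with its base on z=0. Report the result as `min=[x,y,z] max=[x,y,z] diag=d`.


A = translate([6.9, -5.7, 12.2]) cube([5.2, 2.4, 1.9]) → bbox [6.9,-5.7,12.2] .. [12.1,-3.3,14.1]
B = cylinder(h=3.5, r=8) → bbox [-8,-8,0] .. [8,8,3.5]
lo = A.lo+B.lo = [6.9-8, -5.7-8, 12.2+0] = [-1.100,-13.700,12.200]
hi = A.hi+B.hi = [12.1+8, -3.3+8, 14.1+3.5] = [20.100,4.700,17.600]
diag = √(21.2²+18.4²+5.4²) = √817.16 = 28.586

min=[-1.100,-13.700,12.200] max=[20.100,4.700,17.600] diag=28.586


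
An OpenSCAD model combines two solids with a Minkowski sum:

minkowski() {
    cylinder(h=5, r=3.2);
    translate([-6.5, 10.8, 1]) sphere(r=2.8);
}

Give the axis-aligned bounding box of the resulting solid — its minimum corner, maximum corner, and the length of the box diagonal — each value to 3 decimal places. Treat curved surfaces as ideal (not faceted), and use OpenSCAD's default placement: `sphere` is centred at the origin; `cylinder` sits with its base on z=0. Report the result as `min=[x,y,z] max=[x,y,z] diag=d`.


A = translate([-6.5, 10.8, 1]) sphere(r=2.8) → bbox [-9.3,8,-1.8] .. [-3.7,13.6,3.8]
B = cylinder(h=5, r=3.2) → bbox [-3.2,-3.2,0] .. [3.2,3.2,5]
lo = A.lo+B.lo = [-9.3-3.2, 8-3.2, -1.8+0] = [-12.500,4.800,-1.800]
hi = A.hi+B.hi = [-3.7+3.2, 13.6+3.2, 3.8+5] = [-0.500,16.800,8.800]
diag = √(12²+12²+10.6²) = √400.36 = 20.009

min=[-12.500,4.800,-1.800] max=[-0.500,16.800,8.800] diag=20.009


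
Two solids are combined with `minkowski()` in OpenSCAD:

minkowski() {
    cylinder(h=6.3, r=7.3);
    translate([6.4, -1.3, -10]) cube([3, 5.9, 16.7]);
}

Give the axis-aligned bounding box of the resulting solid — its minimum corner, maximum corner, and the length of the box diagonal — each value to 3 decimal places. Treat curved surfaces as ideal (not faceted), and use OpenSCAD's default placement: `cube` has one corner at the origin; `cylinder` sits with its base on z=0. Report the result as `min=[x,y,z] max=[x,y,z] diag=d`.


A = translate([6.4, -1.3, -10]) cube([3, 5.9, 16.7]) → bbox [6.4,-1.3,-10] .. [9.4,4.6,6.7]
B = cylinder(h=6.3, r=7.3) → bbox [-7.3,-7.3,0] .. [7.3,7.3,6.3]
lo = A.lo+B.lo = [6.4-7.3, -1.3-7.3, -10+0] = [-0.900,-8.600,-10.000]
hi = A.hi+B.hi = [9.4+7.3, 4.6+7.3, 6.7+6.3] = [16.700,11.900,13.000]
diag = √(17.6²+20.5²+23²) = √1259.01 = 35.483

min=[-0.900,-8.600,-10.000] max=[16.700,11.900,13.000] diag=35.483


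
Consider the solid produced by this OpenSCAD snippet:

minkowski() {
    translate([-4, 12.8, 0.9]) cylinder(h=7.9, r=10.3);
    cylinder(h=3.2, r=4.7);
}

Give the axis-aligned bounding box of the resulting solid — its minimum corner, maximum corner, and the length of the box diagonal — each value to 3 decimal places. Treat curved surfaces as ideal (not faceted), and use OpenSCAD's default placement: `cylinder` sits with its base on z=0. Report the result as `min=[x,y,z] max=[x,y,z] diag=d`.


A = translate([-4, 12.8, 0.9]) cylinder(h=7.9, r=10.3) → bbox [-14.3,2.5,0.9] .. [6.3,23.1,8.8]
B = cylinder(h=3.2, r=4.7) → bbox [-4.7,-4.7,0] .. [4.7,4.7,3.2]
lo = A.lo+B.lo = [-14.3-4.7, 2.5-4.7, 0.9+0] = [-19.000,-2.200,0.900]
hi = A.hi+B.hi = [6.3+4.7, 23.1+4.7, 8.8+3.2] = [11.000,27.800,12.000]
diag = √(30²+30²+11.1²) = √1923.21 = 43.854

min=[-19.000,-2.200,0.900] max=[11.000,27.800,12.000] diag=43.854


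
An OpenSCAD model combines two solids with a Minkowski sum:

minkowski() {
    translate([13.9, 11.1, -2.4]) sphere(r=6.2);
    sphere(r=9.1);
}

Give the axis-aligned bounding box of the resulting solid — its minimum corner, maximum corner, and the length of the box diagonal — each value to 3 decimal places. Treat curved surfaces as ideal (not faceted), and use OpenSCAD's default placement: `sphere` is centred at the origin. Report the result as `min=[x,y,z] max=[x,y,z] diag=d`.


min=[-1.400,-4.200,-17.700] max=[29.200,26.400,12.900] diag=53.001

A = translate([13.9, 11.1, -2.4]) sphere(r=6.2) → bbox [7.7,4.9,-8.6] .. [20.1,17.3,3.8]
B = sphere(r=9.1) → bbox [-9.1,-9.1,-9.1] .. [9.1,9.1,9.1]
lo = A.lo+B.lo = [7.7-9.1, 4.9-9.1, -8.6-9.1] = [-1.400,-4.200,-17.700]
hi = A.hi+B.hi = [20.1+9.1, 17.3+9.1, 3.8+9.1] = [29.200,26.400,12.900]
diag = √(30.6²+30.6²+30.6²) = √2809.08 = 53.001


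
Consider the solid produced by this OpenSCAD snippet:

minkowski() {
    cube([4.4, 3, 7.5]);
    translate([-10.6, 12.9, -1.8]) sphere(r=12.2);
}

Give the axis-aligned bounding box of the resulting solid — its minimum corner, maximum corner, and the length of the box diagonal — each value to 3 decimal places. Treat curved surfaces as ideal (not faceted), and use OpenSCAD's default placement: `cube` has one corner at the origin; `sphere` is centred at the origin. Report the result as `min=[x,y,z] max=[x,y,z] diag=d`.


A = translate([-10.6, 12.9, -1.8]) sphere(r=12.2) → bbox [-22.8,0.7,-14] .. [1.6,25.1,10.4]
B = cube([4.4, 3, 7.5]) → bbox [0,0,0] .. [4.4,3,7.5]
lo = A.lo+B.lo = [-22.8+0, 0.7+0, -14+0] = [-22.800,0.700,-14.000]
hi = A.hi+B.hi = [1.6+4.4, 25.1+3, 10.4+7.5] = [6.000,28.100,17.900]
diag = √(28.8²+27.4²+31.9²) = √2597.81 = 50.969

min=[-22.800,0.700,-14.000] max=[6.000,28.100,17.900] diag=50.969


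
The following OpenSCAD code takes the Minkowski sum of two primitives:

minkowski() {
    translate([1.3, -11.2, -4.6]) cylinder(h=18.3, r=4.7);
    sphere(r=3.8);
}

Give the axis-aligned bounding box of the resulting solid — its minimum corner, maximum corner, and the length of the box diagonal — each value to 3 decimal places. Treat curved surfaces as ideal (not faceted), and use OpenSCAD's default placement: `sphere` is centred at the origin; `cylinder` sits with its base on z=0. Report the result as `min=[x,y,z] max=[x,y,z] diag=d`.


A = translate([1.3, -11.2, -4.6]) cylinder(h=18.3, r=4.7) → bbox [-3.4,-15.9,-4.6] .. [6,-6.5,13.7]
B = sphere(r=3.8) → bbox [-3.8,-3.8,-3.8] .. [3.8,3.8,3.8]
lo = A.lo+B.lo = [-3.4-3.8, -15.9-3.8, -4.6-3.8] = [-7.200,-19.700,-8.400]
hi = A.hi+B.hi = [6+3.8, -6.5+3.8, 13.7+3.8] = [9.800,-2.700,17.500]
diag = √(17²+17²+25.9²) = √1248.81 = 35.339

min=[-7.200,-19.700,-8.400] max=[9.800,-2.700,17.500] diag=35.339


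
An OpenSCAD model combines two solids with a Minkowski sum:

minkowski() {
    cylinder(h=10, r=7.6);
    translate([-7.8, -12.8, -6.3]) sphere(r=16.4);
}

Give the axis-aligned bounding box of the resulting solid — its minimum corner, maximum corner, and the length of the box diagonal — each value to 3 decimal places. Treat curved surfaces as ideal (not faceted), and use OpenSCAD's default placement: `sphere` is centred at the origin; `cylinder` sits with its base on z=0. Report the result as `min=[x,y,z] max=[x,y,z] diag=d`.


A = translate([-7.8, -12.8, -6.3]) sphere(r=16.4) → bbox [-24.2,-29.2,-22.7] .. [8.6,3.6,10.1]
B = cylinder(h=10, r=7.6) → bbox [-7.6,-7.6,0] .. [7.6,7.6,10]
lo = A.lo+B.lo = [-24.2-7.6, -29.2-7.6, -22.7+0] = [-31.800,-36.800,-22.700]
hi = A.hi+B.hi = [8.6+7.6, 3.6+7.6, 10.1+10] = [16.200,11.200,20.100]
diag = √(48²+48²+42.8²) = √6439.84 = 80.249

min=[-31.800,-36.800,-22.700] max=[16.200,11.200,20.100] diag=80.249


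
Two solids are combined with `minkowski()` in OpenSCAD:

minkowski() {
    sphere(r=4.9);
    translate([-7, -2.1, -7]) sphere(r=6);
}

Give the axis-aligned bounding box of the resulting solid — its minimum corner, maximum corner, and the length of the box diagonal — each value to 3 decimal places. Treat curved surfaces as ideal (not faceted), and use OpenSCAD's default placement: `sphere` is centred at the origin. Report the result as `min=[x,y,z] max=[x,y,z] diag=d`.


min=[-17.900,-13.000,-17.900] max=[3.900,8.800,3.900] diag=37.759

A = translate([-7, -2.1, -7]) sphere(r=6) → bbox [-13,-8.1,-13] .. [-1,3.9,-1]
B = sphere(r=4.9) → bbox [-4.9,-4.9,-4.9] .. [4.9,4.9,4.9]
lo = A.lo+B.lo = [-13-4.9, -8.1-4.9, -13-4.9] = [-17.900,-13.000,-17.900]
hi = A.hi+B.hi = [-1+4.9, 3.9+4.9, -1+4.9] = [3.900,8.800,3.900]
diag = √(21.8²+21.8²+21.8²) = √1425.72 = 37.759


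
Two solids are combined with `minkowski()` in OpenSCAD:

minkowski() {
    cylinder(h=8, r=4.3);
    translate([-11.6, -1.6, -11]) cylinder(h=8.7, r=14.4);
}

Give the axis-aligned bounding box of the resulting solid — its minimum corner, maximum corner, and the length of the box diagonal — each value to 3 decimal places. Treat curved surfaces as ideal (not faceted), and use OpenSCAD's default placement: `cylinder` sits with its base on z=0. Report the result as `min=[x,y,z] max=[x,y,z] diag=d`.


min=[-30.300,-20.300,-11.000] max=[7.100,17.100,5.700] diag=55.465

A = translate([-11.6, -1.6, -11]) cylinder(h=8.7, r=14.4) → bbox [-26,-16,-11] .. [2.8,12.8,-2.3]
B = cylinder(h=8, r=4.3) → bbox [-4.3,-4.3,0] .. [4.3,4.3,8]
lo = A.lo+B.lo = [-26-4.3, -16-4.3, -11+0] = [-30.300,-20.300,-11.000]
hi = A.hi+B.hi = [2.8+4.3, 12.8+4.3, -2.3+8] = [7.100,17.100,5.700]
diag = √(37.4²+37.4²+16.7²) = √3076.41 = 55.465


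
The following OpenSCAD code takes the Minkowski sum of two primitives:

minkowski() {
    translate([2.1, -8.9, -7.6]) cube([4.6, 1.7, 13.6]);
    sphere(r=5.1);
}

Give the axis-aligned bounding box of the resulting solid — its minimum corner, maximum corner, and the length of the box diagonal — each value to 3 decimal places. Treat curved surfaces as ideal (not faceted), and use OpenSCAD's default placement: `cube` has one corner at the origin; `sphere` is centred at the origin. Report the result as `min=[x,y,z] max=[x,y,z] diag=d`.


min=[-3.000,-14.000,-12.700] max=[11.800,-2.100,11.100] diag=30.448

A = translate([2.1, -8.9, -7.6]) cube([4.6, 1.7, 13.6]) → bbox [2.1,-8.9,-7.6] .. [6.7,-7.2,6]
B = sphere(r=5.1) → bbox [-5.1,-5.1,-5.1] .. [5.1,5.1,5.1]
lo = A.lo+B.lo = [2.1-5.1, -8.9-5.1, -7.6-5.1] = [-3.000,-14.000,-12.700]
hi = A.hi+B.hi = [6.7+5.1, -7.2+5.1, 6+5.1] = [11.800,-2.100,11.100]
diag = √(14.8²+11.9²+23.8²) = √927.09 = 30.448


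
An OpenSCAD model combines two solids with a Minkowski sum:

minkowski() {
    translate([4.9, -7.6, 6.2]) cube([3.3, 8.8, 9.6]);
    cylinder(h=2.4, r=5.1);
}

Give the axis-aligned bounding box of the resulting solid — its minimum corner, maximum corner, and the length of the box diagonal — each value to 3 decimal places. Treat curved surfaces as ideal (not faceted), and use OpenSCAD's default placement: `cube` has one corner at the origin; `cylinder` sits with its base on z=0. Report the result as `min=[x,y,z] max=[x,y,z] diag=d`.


min=[-0.200,-12.700,6.200] max=[13.300,6.300,18.200] diag=26.215

A = translate([4.9, -7.6, 6.2]) cube([3.3, 8.8, 9.6]) → bbox [4.9,-7.6,6.2] .. [8.2,1.2,15.8]
B = cylinder(h=2.4, r=5.1) → bbox [-5.1,-5.1,0] .. [5.1,5.1,2.4]
lo = A.lo+B.lo = [4.9-5.1, -7.6-5.1, 6.2+0] = [-0.200,-12.700,6.200]
hi = A.hi+B.hi = [8.2+5.1, 1.2+5.1, 15.8+2.4] = [13.300,6.300,18.200]
diag = √(13.5²+19²+12²) = √687.25 = 26.215


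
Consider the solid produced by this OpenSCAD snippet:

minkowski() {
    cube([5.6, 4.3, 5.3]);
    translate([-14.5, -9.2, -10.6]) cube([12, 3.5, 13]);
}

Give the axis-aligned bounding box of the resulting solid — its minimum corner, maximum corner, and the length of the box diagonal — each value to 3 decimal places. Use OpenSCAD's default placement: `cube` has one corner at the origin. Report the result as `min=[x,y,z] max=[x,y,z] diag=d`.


A = translate([-14.5, -9.2, -10.6]) cube([12, 3.5, 13]) → bbox [-14.5,-9.2,-10.6] .. [-2.5,-5.7,2.4]
B = cube([5.6, 4.3, 5.3]) → bbox [0,0,0] .. [5.6,4.3,5.3]
lo = A.lo+B.lo = [-14.5+0, -9.2+0, -10.6+0] = [-14.500,-9.200,-10.600]
hi = A.hi+B.hi = [-2.5+5.6, -5.7+4.3, 2.4+5.3] = [3.100,-1.400,7.700]
diag = √(17.6²+7.8²+18.3²) = √705.49 = 26.561

min=[-14.500,-9.200,-10.600] max=[3.100,-1.400,7.700] diag=26.561


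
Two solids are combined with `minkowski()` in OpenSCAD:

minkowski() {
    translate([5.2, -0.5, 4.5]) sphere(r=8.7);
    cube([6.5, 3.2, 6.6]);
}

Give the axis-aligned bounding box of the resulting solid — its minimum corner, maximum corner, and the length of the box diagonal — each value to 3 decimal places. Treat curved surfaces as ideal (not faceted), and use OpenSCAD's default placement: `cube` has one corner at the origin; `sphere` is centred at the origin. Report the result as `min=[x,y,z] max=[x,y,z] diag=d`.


A = translate([5.2, -0.5, 4.5]) sphere(r=8.7) → bbox [-3.5,-9.2,-4.2] .. [13.9,8.2,13.2]
B = cube([6.5, 3.2, 6.6]) → bbox [0,0,0] .. [6.5,3.2,6.6]
lo = A.lo+B.lo = [-3.5+0, -9.2+0, -4.2+0] = [-3.500,-9.200,-4.200]
hi = A.hi+B.hi = [13.9+6.5, 8.2+3.2, 13.2+6.6] = [20.400,11.400,19.800]
diag = √(23.9²+20.6²+24²) = √1571.57 = 39.643

min=[-3.500,-9.200,-4.200] max=[20.400,11.400,19.800] diag=39.643


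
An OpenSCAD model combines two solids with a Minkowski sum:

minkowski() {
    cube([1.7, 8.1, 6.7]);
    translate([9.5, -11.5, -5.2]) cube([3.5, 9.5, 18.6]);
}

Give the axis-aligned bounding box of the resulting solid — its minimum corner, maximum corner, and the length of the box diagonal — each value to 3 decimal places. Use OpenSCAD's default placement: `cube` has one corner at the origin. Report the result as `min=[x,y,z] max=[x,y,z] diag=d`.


min=[9.500,-11.500,-5.200] max=[14.700,6.100,20.100] diag=31.255

A = translate([9.5, -11.5, -5.2]) cube([3.5, 9.5, 18.6]) → bbox [9.5,-11.5,-5.2] .. [13,-2,13.4]
B = cube([1.7, 8.1, 6.7]) → bbox [0,0,0] .. [1.7,8.1,6.7]
lo = A.lo+B.lo = [9.5+0, -11.5+0, -5.2+0] = [9.500,-11.500,-5.200]
hi = A.hi+B.hi = [13+1.7, -2+8.1, 13.4+6.7] = [14.700,6.100,20.100]
diag = √(5.2²+17.6²+25.3²) = √976.89 = 31.255


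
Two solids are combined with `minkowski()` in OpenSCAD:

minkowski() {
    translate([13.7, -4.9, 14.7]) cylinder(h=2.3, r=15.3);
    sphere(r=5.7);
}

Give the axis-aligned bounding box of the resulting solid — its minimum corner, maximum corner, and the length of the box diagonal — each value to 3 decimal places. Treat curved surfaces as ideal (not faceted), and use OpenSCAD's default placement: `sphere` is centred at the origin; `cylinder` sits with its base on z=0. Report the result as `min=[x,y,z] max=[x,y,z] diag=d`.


A = translate([13.7, -4.9, 14.7]) cylinder(h=2.3, r=15.3) → bbox [-1.6,-20.2,14.7] .. [29,10.4,17]
B = sphere(r=5.7) → bbox [-5.7,-5.7,-5.7] .. [5.7,5.7,5.7]
lo = A.lo+B.lo = [-1.6-5.7, -20.2-5.7, 14.7-5.7] = [-7.300,-25.900,9.000]
hi = A.hi+B.hi = [29+5.7, 10.4+5.7, 17+5.7] = [34.700,16.100,22.700]
diag = √(42²+42²+13.7²) = √3715.69 = 60.956

min=[-7.300,-25.900,9.000] max=[34.700,16.100,22.700] diag=60.956


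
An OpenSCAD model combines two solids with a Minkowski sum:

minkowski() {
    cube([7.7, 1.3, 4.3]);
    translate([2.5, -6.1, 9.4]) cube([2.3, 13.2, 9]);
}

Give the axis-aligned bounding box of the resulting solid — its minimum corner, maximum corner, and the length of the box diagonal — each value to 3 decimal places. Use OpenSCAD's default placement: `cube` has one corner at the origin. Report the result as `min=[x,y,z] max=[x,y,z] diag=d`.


min=[2.500,-6.100,9.400] max=[12.500,8.400,22.700] diag=22.071

A = translate([2.5, -6.1, 9.4]) cube([2.3, 13.2, 9]) → bbox [2.5,-6.1,9.4] .. [4.8,7.1,18.4]
B = cube([7.7, 1.3, 4.3]) → bbox [0,0,0] .. [7.7,1.3,4.3]
lo = A.lo+B.lo = [2.5+0, -6.1+0, 9.4+0] = [2.500,-6.100,9.400]
hi = A.hi+B.hi = [4.8+7.7, 7.1+1.3, 18.4+4.3] = [12.500,8.400,22.700]
diag = √(10²+14.5²+13.3²) = √487.14 = 22.071


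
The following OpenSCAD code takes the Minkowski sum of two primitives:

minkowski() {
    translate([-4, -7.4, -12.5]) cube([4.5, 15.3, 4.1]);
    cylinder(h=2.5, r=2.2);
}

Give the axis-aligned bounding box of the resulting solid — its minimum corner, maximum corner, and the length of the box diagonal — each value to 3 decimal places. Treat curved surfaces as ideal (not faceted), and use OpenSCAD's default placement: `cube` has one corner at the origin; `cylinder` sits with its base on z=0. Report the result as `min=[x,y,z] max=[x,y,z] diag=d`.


A = translate([-4, -7.4, -12.5]) cube([4.5, 15.3, 4.1]) → bbox [-4,-7.4,-12.5] .. [0.5,7.9,-8.4]
B = cylinder(h=2.5, r=2.2) → bbox [-2.2,-2.2,0] .. [2.2,2.2,2.5]
lo = A.lo+B.lo = [-4-2.2, -7.4-2.2, -12.5+0] = [-6.200,-9.600,-12.500]
hi = A.hi+B.hi = [0.5+2.2, 7.9+2.2, -8.4+2.5] = [2.700,10.100,-5.900]
diag = √(8.9²+19.7²+6.6²) = √510.86 = 22.602

min=[-6.200,-9.600,-12.500] max=[2.700,10.100,-5.900] diag=22.602
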